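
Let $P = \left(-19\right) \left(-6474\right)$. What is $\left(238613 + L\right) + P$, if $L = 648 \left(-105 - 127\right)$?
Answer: $211283$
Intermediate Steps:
$L = -150336$ ($L = 648 \left(-232\right) = -150336$)
$P = 123006$
$\left(238613 + L\right) + P = \left(238613 - 150336\right) + 123006 = 88277 + 123006 = 211283$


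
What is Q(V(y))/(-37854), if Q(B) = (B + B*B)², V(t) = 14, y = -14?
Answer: -2450/2103 ≈ -1.1650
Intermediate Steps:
Q(B) = (B + B²)²
Q(V(y))/(-37854) = (14²*(1 + 14)²)/(-37854) = (196*15²)*(-1/37854) = (196*225)*(-1/37854) = 44100*(-1/37854) = -2450/2103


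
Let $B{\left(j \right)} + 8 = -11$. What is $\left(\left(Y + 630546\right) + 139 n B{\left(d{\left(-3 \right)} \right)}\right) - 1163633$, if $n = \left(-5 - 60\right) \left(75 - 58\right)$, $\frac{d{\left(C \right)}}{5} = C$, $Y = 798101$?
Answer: $3183319$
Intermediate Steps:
$d{\left(C \right)} = 5 C$
$B{\left(j \right)} = -19$ ($B{\left(j \right)} = -8 - 11 = -19$)
$n = -1105$ ($n = \left(-65\right) 17 = -1105$)
$\left(\left(Y + 630546\right) + 139 n B{\left(d{\left(-3 \right)} \right)}\right) - 1163633 = \left(\left(798101 + 630546\right) + 139 \left(-1105\right) \left(-19\right)\right) - 1163633 = \left(1428647 - -2918305\right) - 1163633 = \left(1428647 + 2918305\right) - 1163633 = 4346952 - 1163633 = 3183319$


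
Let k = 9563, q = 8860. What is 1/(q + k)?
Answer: 1/18423 ≈ 5.4280e-5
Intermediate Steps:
1/(q + k) = 1/(8860 + 9563) = 1/18423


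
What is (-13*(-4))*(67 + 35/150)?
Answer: 52442/15 ≈ 3496.1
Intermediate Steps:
(-13*(-4))*(67 + 35/150) = 52*(67 + 35*(1/150)) = 52*(67 + 7/30) = 52*(2017/30) = 52442/15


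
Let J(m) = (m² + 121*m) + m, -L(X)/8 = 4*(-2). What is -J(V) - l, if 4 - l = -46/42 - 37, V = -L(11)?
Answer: 77068/21 ≈ 3669.9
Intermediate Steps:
L(X) = 64 (L(X) = -32*(-2) = -8*(-8) = 64)
V = -64 (V = -1*64 = -64)
J(m) = m² + 122*m
l = 884/21 (l = 4 - (-46/42 - 37) = 4 - (-46*1/42 - 37) = 4 - (-23/21 - 37) = 4 - 1*(-800/21) = 4 + 800/21 = 884/21 ≈ 42.095)
-J(V) - l = -(-64)*(122 - 64) - 1*884/21 = -(-64)*58 - 884/21 = -1*(-3712) - 884/21 = 3712 - 884/21 = 77068/21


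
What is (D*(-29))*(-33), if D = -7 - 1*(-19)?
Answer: 11484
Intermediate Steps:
D = 12 (D = -7 + 19 = 12)
(D*(-29))*(-33) = (12*(-29))*(-33) = -348*(-33) = 11484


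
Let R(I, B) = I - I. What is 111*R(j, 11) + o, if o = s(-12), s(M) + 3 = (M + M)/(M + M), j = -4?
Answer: -2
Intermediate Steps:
R(I, B) = 0
s(M) = -2 (s(M) = -3 + (M + M)/(M + M) = -3 + (2*M)/((2*M)) = -3 + (2*M)*(1/(2*M)) = -3 + 1 = -2)
o = -2
111*R(j, 11) + o = 111*0 - 2 = 0 - 2 = -2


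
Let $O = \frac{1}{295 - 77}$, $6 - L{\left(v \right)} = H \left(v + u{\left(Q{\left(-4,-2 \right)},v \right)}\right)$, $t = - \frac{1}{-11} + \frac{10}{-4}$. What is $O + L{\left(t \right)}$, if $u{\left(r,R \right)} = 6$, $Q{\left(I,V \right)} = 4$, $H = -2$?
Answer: $\frac{31621}{2398} \approx 13.186$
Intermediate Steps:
$t = - \frac{53}{22}$ ($t = \left(-1\right) \left(- \frac{1}{11}\right) + 10 \left(- \frac{1}{4}\right) = \frac{1}{11} - \frac{5}{2} = - \frac{53}{22} \approx -2.4091$)
$L{\left(v \right)} = 18 + 2 v$ ($L{\left(v \right)} = 6 - - 2 \left(v + 6\right) = 6 - - 2 \left(6 + v\right) = 6 - \left(-12 - 2 v\right) = 6 + \left(12 + 2 v\right) = 18 + 2 v$)
$O = \frac{1}{218} \approx 0.0045872$
$O + L{\left(t \right)} = \frac{1}{218} + \left(18 + 2 \left(- \frac{53}{22}\right)\right) = \frac{1}{218} + \left(18 - \frac{53}{11}\right) = \frac{1}{218} + \frac{145}{11} = \frac{31621}{2398}$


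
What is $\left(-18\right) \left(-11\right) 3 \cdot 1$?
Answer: $594$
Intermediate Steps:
$\left(-18\right) \left(-11\right) 3 \cdot 1 = 198 \cdot 3 = 594$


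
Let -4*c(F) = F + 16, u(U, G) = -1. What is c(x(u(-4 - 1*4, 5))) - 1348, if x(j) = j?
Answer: -5407/4 ≈ -1351.8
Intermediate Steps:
c(F) = -4 - F/4 (c(F) = -(F + 16)/4 = -(16 + F)/4 = -4 - F/4)
c(x(u(-4 - 1*4, 5))) - 1348 = (-4 - ¼*(-1)) - 1348 = (-4 + ¼) - 1348 = -15/4 - 1348 = -5407/4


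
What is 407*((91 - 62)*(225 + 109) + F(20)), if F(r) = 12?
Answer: 3947086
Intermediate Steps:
407*((91 - 62)*(225 + 109) + F(20)) = 407*((91 - 62)*(225 + 109) + 12) = 407*(29*334 + 12) = 407*(9686 + 12) = 407*9698 = 3947086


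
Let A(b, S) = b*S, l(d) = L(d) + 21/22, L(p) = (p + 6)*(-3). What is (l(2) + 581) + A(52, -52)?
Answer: -47213/22 ≈ -2146.0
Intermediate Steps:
L(p) = -18 - 3*p (L(p) = (6 + p)*(-3) = -18 - 3*p)
l(d) = -375/22 - 3*d (l(d) = (-18 - 3*d) + 21/22 = -375/22 - 3*d)
A(b, S) = S*b
(l(2) + 581) + A(52, -52) = ((-375/22 - 3*2) + 581) - 52*52 = ((-375/22 - 6) + 581) - 2704 = (-507/22 + 581) - 2704 = 12275/22 - 2704 = -47213/22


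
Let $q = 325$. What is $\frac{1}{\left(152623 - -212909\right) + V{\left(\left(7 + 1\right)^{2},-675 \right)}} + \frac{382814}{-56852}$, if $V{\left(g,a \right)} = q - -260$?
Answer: $- \frac{70077328193}{10407241842} \approx -6.7335$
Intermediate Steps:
$V{\left(g,a \right)} = 585$ ($V{\left(g,a \right)} = 325 - -260 = 325 + 260 = 585$)
$\frac{1}{\left(152623 - -212909\right) + V{\left(\left(7 + 1\right)^{2},-675 \right)}} + \frac{382814}{-56852} = \frac{1}{\left(152623 - -212909\right) + 585} + \frac{382814}{-56852} = \frac{1}{\left(152623 + 212909\right) + 585} + 382814 \left(- \frac{1}{56852}\right) = \frac{1}{365532 + 585} - \frac{191407}{28426} = \frac{1}{366117} - \frac{191407}{28426} = - \frac{70077328193}{10407241842}$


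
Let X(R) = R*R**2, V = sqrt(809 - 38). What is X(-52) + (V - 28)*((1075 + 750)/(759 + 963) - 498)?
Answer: -15583322/123 - 855731*sqrt(771)/1722 ≈ -1.4049e+5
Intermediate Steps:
V = sqrt(771) ≈ 27.767
X(R) = R**3
X(-52) + (V - 28)*((1075 + 750)/(759 + 963) - 498) = (-52)**3 + (sqrt(771) - 28)*((1075 + 750)/(759 + 963) - 498) = -140608 + (-28 + sqrt(771))*(1825/1722 - 498) = -140608 + (-28 + sqrt(771))*(-855731/1722) = -140608 + (1711462/123 - 855731*sqrt(771)/1722) = -15583322/123 - 855731*sqrt(771)/1722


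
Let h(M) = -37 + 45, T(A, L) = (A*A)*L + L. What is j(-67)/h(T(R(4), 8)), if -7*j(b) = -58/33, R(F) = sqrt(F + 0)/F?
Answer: 29/924 ≈ 0.031385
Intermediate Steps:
R(F) = 1/sqrt(F) (R(F) = sqrt(F)/F = 1/sqrt(F))
T(A, L) = L + L*A**2 (T(A, L) = A**2*L + L = L*A**2 + L = L + L*A**2)
j(b) = 58/231 (j(b) = -(-58)/(7*33) = -1/7*(-58/33) = 58/231)
h(M) = 8
j(-67)/h(T(R(4), 8)) = (58/231)/8 = (58/231)*(1/8) = 29/924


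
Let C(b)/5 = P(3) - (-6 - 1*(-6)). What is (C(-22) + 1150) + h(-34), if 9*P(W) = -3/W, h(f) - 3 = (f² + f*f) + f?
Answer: 30874/9 ≈ 3430.4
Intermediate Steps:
h(f) = 3 + f + 2*f² (h(f) = 3 + ((f² + f*f) + f) = 3 + ((f² + f²) + f) = 3 + (2*f² + f) = 3 + (f + 2*f²) = 3 + f + 2*f²)
P(W) = -1/(3*W) (P(W) = (-3/W)/9 = -1/(3*W))
C(b) = -5/9 (C(b) = 5*(-⅓/3 - (-6 - 1*(-6))) = 5*(-⅓*⅓ - (-6 + 6)) = 5*(-⅑ - 1*0) = 5*(-⅑ + 0) = 5*(-⅑) = -5/9)
(C(-22) + 1150) + h(-34) = (-5/9 + 1150) + (3 - 34 + 2*(-34)²) = 10345/9 + (3 - 34 + 2*1156) = 10345/9 + (3 - 34 + 2312) = 10345/9 + 2281 = 30874/9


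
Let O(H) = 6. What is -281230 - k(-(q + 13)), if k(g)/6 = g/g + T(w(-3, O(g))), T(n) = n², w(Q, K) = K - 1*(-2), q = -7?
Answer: -281620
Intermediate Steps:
w(Q, K) = 2 + K (w(Q, K) = K + 2 = 2 + K)
k(g) = 390 (k(g) = 6*(g/g + (2 + 6)²) = 6*(1 + 8²) = 6*(1 + 64) = 6*65 = 390)
-281230 - k(-(q + 13)) = -281230 - 1*390 = -281230 - 390 = -281620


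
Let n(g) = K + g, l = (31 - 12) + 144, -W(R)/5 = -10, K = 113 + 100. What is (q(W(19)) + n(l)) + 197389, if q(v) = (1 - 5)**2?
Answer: 197781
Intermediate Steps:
K = 213
W(R) = 50 (W(R) = -5*(-10) = 50)
l = 163 (l = 19 + 144 = 163)
q(v) = 16 (q(v) = (-4)**2 = 16)
n(g) = 213 + g
(q(W(19)) + n(l)) + 197389 = (16 + (213 + 163)) + 197389 = (16 + 376) + 197389 = 392 + 197389 = 197781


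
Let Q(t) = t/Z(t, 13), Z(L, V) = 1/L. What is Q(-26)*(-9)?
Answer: -6084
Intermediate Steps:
Q(t) = t² (Q(t) = t/(1/t) = t*t = t²)
Q(-26)*(-9) = (-26)²*(-9) = 676*(-9) = -6084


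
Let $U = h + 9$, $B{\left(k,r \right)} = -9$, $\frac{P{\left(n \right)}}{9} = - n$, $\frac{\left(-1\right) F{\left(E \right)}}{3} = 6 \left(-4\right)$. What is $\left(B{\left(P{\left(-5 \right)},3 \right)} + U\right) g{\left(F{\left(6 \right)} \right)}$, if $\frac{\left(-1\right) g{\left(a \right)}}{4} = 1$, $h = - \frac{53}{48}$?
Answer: $\frac{53}{12} \approx 4.4167$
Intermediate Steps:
$h = - \frac{53}{48}$ ($h = \left(-53\right) \frac{1}{48} = - \frac{53}{48} \approx -1.1042$)
$F{\left(E \right)} = 72$ ($F{\left(E \right)} = - 3 \cdot 6 \left(-4\right) = \left(-3\right) \left(-24\right) = 72$)
$P{\left(n \right)} = - 9 n$ ($P{\left(n \right)} = 9 \left(- n\right) = - 9 n$)
$g{\left(a \right)} = -4$ ($g{\left(a \right)} = \left(-4\right) 1 = -4$)
$U = \frac{379}{48}$ ($U = - \frac{53}{48} + 9 = \frac{379}{48} \approx 7.8958$)
$\left(B{\left(P{\left(-5 \right)},3 \right)} + U\right) g{\left(F{\left(6 \right)} \right)} = \left(-9 + \frac{379}{48}\right) \left(-4\right) = \left(- \frac{53}{48}\right) \left(-4\right) = \frac{53}{12}$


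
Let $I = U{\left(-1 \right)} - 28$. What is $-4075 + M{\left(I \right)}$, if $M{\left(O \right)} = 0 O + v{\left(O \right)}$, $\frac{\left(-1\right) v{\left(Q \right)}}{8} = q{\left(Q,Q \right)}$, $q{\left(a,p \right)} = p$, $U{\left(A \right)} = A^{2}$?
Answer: $-3859$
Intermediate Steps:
$I = -27$ ($I = \left(-1\right)^{2} - 28 = 1 - 28 = -27$)
$v{\left(Q \right)} = - 8 Q$
$M{\left(O \right)} = - 8 O$ ($M{\left(O \right)} = 0 O - 8 O = 0 - 8 O = - 8 O$)
$-4075 + M{\left(I \right)} = -4075 - -216 = -4075 + 216 = -3859$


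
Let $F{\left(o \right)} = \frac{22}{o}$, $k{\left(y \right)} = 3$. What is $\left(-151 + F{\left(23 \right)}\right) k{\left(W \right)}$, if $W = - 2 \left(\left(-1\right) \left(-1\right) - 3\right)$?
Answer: $- \frac{10353}{23} \approx -450.13$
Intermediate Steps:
$W = 4$ ($W = - 2 \left(1 - 3\right) = \left(-2\right) \left(-2\right) = 4$)
$\left(-151 + F{\left(23 \right)}\right) k{\left(W \right)} = \left(-151 + \frac{22}{23}\right) 3 = \left(- \frac{3451}{23}\right) 3 = - \frac{10353}{23}$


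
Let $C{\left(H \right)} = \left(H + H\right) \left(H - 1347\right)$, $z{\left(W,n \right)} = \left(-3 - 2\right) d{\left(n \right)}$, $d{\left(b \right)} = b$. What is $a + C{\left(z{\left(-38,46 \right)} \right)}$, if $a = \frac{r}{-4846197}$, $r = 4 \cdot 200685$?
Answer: $\frac{1171842475000}{1615399} \approx 7.2542 \cdot 10^{5}$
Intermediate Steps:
$r = 802740$
$z{\left(W,n \right)} = - 5 n$ ($z{\left(W,n \right)} = \left(-3 - 2\right) n = - 5 n$)
$C{\left(H \right)} = 2 H \left(-1347 + H\right)$
$a = - \frac{267580}{1615399}$ ($a = \frac{802740}{-4846197} = 802740 \left(- \frac{1}{4846197}\right) = - \frac{267580}{1615399} \approx -0.16564$)
$a + C{\left(z{\left(-38,46 \right)} \right)} = - \frac{267580}{1615399} + 2 \left(\left(-5\right) 46\right) \left(-1347 - 230\right) = - \frac{267580}{1615399} + 2 \left(-230\right) \left(-1347 - 230\right) = - \frac{267580}{1615399} + 2 \left(-230\right) \left(-1577\right) = - \frac{267580}{1615399} + 725420 = \frac{1171842475000}{1615399}$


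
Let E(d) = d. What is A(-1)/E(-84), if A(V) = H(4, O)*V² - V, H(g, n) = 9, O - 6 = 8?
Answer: -5/42 ≈ -0.11905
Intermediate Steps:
O = 14 (O = 6 + 8 = 14)
A(V) = -V + 9*V² (A(V) = 9*V² - V = -V + 9*V²)
A(-1)/E(-84) = -(-1 + 9*(-1))/(-84) = -(-1 - 9)*(-1/84) = -1*(-10)*(-1/84) = 10*(-1/84) = -5/42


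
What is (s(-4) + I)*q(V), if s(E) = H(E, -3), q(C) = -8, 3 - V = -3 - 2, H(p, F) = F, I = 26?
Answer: -184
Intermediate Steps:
V = 8 (V = 3 - (-3 - 2) = 3 - 1*(-5) = 3 + 5 = 8)
s(E) = -3
(s(-4) + I)*q(V) = (-3 + 26)*(-8) = 23*(-8) = -184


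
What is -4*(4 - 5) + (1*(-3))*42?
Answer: -122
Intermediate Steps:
-4*(4 - 5) + (1*(-3))*42 = -4*(-1) - 3*42 = 4 - 126 = -122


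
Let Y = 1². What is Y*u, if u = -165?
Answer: -165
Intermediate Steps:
Y = 1
Y*u = 1*(-165) = -165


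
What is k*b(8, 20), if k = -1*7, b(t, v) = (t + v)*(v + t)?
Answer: -5488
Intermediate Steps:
b(t, v) = (t + v)² (b(t, v) = (t + v)*(t + v) = (t + v)²)
k = -7
k*b(8, 20) = -7*(8 + 20)² = -7*28² = -7*784 = -5488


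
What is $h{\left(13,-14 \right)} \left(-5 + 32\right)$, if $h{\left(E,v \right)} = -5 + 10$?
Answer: $135$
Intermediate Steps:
$h{\left(E,v \right)} = 5$
$h{\left(13,-14 \right)} \left(-5 + 32\right) = 5 \left(-5 + 32\right) = 5 \cdot 27 = 135$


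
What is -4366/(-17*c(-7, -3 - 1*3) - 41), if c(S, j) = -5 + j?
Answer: -2183/73 ≈ -29.904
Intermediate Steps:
-4366/(-17*c(-7, -3 - 1*3) - 41) = -4366/(-17*(-5 + (-3 - 1*3)) - 41) = -4366/(-17*(-5 + (-3 - 3)) - 41) = -4366/(-17*(-5 - 6) - 41) = -4366/(-17*(-11) - 41) = -4366/(187 - 41) = -4366/146 = -4366*1/146 = -2183/73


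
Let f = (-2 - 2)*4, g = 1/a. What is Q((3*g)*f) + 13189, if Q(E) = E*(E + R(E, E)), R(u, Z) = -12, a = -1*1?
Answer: 14917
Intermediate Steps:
a = -1
g = -1 (g = 1/(-1) = -1)
f = -16 (f = -4*4 = -16)
Q(E) = E*(-12 + E) (Q(E) = E*(E - 12) = E*(-12 + E))
Q((3*g)*f) + 13189 = ((3*(-1))*(-16))*(-12 + (3*(-1))*(-16)) + 13189 = (-3*(-16))*(-12 - 3*(-16)) + 13189 = 48*(-12 + 48) + 13189 = 48*36 + 13189 = 1728 + 13189 = 14917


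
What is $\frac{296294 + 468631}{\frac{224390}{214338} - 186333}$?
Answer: $- \frac{81976247325}{19969009082} \approx -4.1052$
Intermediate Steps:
$\frac{296294 + 468631}{\frac{224390}{214338} - 186333} = \frac{764925}{224390 \cdot \frac{1}{214338} - 186333} = \frac{764925}{\frac{112195}{107169} - 186333} = \frac{764925}{- \frac{19969009082}{107169}} = 764925 \left(- \frac{107169}{19969009082}\right) = - \frac{81976247325}{19969009082}$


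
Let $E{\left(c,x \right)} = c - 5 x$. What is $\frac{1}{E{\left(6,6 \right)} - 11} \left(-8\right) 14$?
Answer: $\frac{16}{5} \approx 3.2$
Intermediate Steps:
$\frac{1}{E{\left(6,6 \right)} - 11} \left(-8\right) 14 = \frac{1}{\left(6 - 30\right) - 11} \left(-8\right) 14 = \frac{1}{-24 - 11} \left(-8\right) 14 = \frac{1}{-35} \left(-8\right) 14 = \left(- \frac{1}{35}\right) \left(-8\right) 14 = \frac{8}{35} \cdot 14 = \frac{16}{5}$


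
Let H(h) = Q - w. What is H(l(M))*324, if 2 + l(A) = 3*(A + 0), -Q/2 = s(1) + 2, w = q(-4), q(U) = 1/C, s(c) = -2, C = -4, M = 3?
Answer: 81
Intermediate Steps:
q(U) = -¼ (q(U) = 1/(-4) = -¼)
w = -¼ ≈ -0.25000
Q = 0 (Q = -2*(-2 + 2) = -2*0 = 0)
l(A) = -2 + 3*A (l(A) = -2 + 3*(A + 0) = -2 + 3*A)
H(h) = ¼ (H(h) = 0 - 1*(-¼) = 0 + ¼ = ¼)
H(l(M))*324 = (¼)*324 = 81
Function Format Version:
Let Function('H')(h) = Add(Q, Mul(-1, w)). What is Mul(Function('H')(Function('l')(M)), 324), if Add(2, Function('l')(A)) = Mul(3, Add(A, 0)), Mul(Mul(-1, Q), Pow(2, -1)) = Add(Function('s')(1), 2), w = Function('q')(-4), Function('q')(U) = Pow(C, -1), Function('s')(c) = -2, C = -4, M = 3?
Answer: 81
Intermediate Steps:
Function('q')(U) = Rational(-1, 4) (Function('q')(U) = Pow(-4, -1) = Rational(-1, 4))
w = Rational(-1, 4) ≈ -0.25000
Q = 0 (Q = Mul(-2, Add(-2, 2)) = Mul(-2, 0) = 0)
Function('l')(A) = Add(-2, Mul(3, A)) (Function('l')(A) = Add(-2, Mul(3, Add(A, 0))) = Add(-2, Mul(3, A)))
Function('H')(h) = Rational(1, 4) (Function('H')(h) = Add(0, Mul(-1, Rational(-1, 4))) = Add(0, Rational(1, 4)) = Rational(1, 4))
Mul(Function('H')(Function('l')(M)), 324) = Mul(Rational(1, 4), 324) = 81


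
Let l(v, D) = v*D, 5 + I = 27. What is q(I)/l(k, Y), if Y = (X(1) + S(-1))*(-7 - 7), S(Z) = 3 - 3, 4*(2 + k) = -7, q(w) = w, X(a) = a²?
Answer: 44/105 ≈ 0.41905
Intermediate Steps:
I = 22 (I = -5 + 27 = 22)
k = -15/4 (k = -2 + (¼)*(-7) = -2 - 7/4 = -15/4 ≈ -3.7500)
S(Z) = 0
Y = -14 (Y = (1² + 0)*(-7 - 7) = (1 + 0)*(-14) = 1*(-14) = -14)
l(v, D) = D*v
q(I)/l(k, Y) = 22/((-14*(-15/4))) = 22/(105/2) = 22*(2/105) = 44/105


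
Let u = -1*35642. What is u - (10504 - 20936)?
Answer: -25210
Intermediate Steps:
u = -35642
u - (10504 - 20936) = -35642 - (10504 - 20936) = -35642 - 1*(-10432) = -35642 + 10432 = -25210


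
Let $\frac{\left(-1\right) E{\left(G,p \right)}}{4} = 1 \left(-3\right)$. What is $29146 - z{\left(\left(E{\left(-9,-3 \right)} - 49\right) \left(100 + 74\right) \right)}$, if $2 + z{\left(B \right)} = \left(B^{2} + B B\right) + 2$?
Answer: $-82866542$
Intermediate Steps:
$E{\left(G,p \right)} = 12$ ($E{\left(G,p \right)} = - 4 \cdot 1 \left(-3\right) = \left(-4\right) \left(-3\right) = 12$)
$z{\left(B \right)} = 2 B^{2}$ ($z{\left(B \right)} = -2 + \left(\left(B^{2} + B B\right) + 2\right) = -2 + \left(\left(B^{2} + B^{2}\right) + 2\right) = -2 + \left(2 B^{2} + 2\right) = -2 + \left(2 + 2 B^{2}\right) = 2 B^{2}$)
$29146 - z{\left(\left(E{\left(-9,-3 \right)} - 49\right) \left(100 + 74\right) \right)} = 29146 - 2 \left(\left(12 - 49\right) \left(100 + 74\right)\right)^{2} = 29146 - 2 \left(\left(-37\right) 174\right)^{2} = 29146 - 2 \left(-6438\right)^{2} = 29146 - 2 \cdot 41447844 = 29146 - 82895688 = -82866542$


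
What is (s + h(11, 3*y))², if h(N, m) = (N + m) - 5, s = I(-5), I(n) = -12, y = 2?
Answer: 0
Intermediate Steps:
s = -12
h(N, m) = -5 + N + m
(s + h(11, 3*y))² = (-12 + (-5 + 11 + 3*2))² = (-12 + (-5 + 11 + 6))² = (-12 + 12)² = 0² = 0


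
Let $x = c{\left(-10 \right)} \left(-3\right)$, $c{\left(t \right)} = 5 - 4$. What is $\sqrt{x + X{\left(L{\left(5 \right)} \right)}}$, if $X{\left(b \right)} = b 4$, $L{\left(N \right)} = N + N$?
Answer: $\sqrt{37} \approx 6.0828$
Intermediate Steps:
$L{\left(N \right)} = 2 N$
$X{\left(b \right)} = 4 b$
$c{\left(t \right)} = 1$ ($c{\left(t \right)} = 5 - 4 = 1$)
$x = -3$ ($x = 1 \left(-3\right) = -3$)
$\sqrt{x + X{\left(L{\left(5 \right)} \right)}} = \sqrt{-3 + 4 \cdot 2 \cdot 5} = \sqrt{-3 + 4 \cdot 10} = \sqrt{-3 + 40} = \sqrt{37}$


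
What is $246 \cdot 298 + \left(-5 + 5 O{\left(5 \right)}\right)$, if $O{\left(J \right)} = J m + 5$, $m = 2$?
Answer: $73378$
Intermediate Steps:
$O{\left(J \right)} = 5 + 2 J$ ($O{\left(J \right)} = J 2 + 5 = 2 J + 5 = 5 + 2 J$)
$246 \cdot 298 + \left(-5 + 5 O{\left(5 \right)}\right) = 246 \cdot 298 - \left(5 - 5 \left(5 + 2 \cdot 5\right)\right) = 73308 - \left(5 - 5 \left(5 + 10\right)\right) = 73308 + \left(-5 + 5 \cdot 15\right) = 73308 + \left(-5 + 75\right) = 73308 + 70 = 73378$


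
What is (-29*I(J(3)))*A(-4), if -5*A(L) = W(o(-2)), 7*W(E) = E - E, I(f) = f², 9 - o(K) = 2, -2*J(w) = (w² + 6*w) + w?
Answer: 0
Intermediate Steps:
J(w) = -7*w/2 - w²/2 (J(w) = -((w² + 6*w) + w)/2 = -(w² + 7*w)/2 = -7*w/2 - w²/2)
o(K) = 7 (o(K) = 9 - 1*2 = 9 - 2 = 7)
W(E) = 0 (W(E) = (E - E)/7 = (⅐)*0 = 0)
A(L) = 0 (A(L) = -⅕*0 = 0)
(-29*I(J(3)))*A(-4) = -29*9*(7 + 3)²/4*0 = -29*(-½*3*10)²*0 = -29*(-15)²*0 = -29*225*0 = -6525*0 = 0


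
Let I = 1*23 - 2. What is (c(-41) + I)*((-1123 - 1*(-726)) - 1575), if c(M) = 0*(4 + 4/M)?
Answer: -41412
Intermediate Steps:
I = 21 (I = 23 - 2 = 21)
c(M) = 0
(c(-41) + I)*((-1123 - 1*(-726)) - 1575) = (0 + 21)*((-1123 - 1*(-726)) - 1575) = 21*((-1123 + 726) - 1575) = 21*(-397 - 1575) = 21*(-1972) = -41412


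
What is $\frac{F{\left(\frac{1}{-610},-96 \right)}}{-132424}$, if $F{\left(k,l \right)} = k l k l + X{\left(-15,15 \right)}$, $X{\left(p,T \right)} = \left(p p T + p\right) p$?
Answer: $\frac{586057212}{1539842825} \approx 0.3806$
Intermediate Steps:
$X{\left(p,T \right)} = p \left(p + T p^{2}\right)$ ($X{\left(p,T \right)} = \left(p^{2} T + p\right) p = \left(T p^{2} + p\right) p = \left(p + T p^{2}\right) p = p \left(p + T p^{2}\right)$)
$F{\left(k,l \right)} = -50400 + k^{2} l^{2}$ ($F{\left(k,l \right)} = k l k l + \left(-15\right)^{2} \left(1 + 15 \left(-15\right)\right) = l k^{2} l + 225 \left(1 - 225\right) = k^{2} l^{2} + 225 \left(-224\right) = k^{2} l^{2} - 50400 = -50400 + k^{2} l^{2}$)
$\frac{F{\left(\frac{1}{-610},-96 \right)}}{-132424} = \frac{-50400 + \left(\frac{1}{-610}\right)^{2} \left(-96\right)^{2}}{-132424} = \left(-50400 + \left(- \frac{1}{610}\right)^{2} \cdot 9216\right) \left(- \frac{1}{132424}\right) = \left(-50400 + \frac{1}{372100} \cdot 9216\right) \left(- \frac{1}{132424}\right) = \left(-50400 + \frac{2304}{93025}\right) \left(- \frac{1}{132424}\right) = \left(- \frac{4688457696}{93025}\right) \left(- \frac{1}{132424}\right) = \frac{586057212}{1539842825}$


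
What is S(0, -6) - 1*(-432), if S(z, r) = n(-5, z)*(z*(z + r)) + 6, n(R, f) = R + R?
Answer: 438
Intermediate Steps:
n(R, f) = 2*R
S(z, r) = 6 - 10*z*(r + z) (S(z, r) = (2*(-5))*(z*(z + r)) + 6 = -10*z*(r + z) + 6 = 6 - 10*z*(r + z))
S(0, -6) - 1*(-432) = (6 - 10*0² - 10*(-6)*0) - 1*(-432) = (6 - 10*0 + 0) + 432 = (6 + 0 + 0) + 432 = 6 + 432 = 438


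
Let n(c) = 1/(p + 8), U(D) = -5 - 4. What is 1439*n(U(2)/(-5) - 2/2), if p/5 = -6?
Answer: -1439/22 ≈ -65.409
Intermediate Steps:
p = -30 (p = 5*(-6) = -30)
U(D) = -9
n(c) = -1/22 (n(c) = 1/(-30 + 8) = 1/(-22) = -1/22)
1439*n(U(2)/(-5) - 2/2) = 1439*(-1/22) = -1439/22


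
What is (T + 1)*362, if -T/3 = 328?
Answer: -355846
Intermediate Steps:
T = -984 (T = -3*328 = -984)
(T + 1)*362 = (-984 + 1)*362 = -983*362 = -355846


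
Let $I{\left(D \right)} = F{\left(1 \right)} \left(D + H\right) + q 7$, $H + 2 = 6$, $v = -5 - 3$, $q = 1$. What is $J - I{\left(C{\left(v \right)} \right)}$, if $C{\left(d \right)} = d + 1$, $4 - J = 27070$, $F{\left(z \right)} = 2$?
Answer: $-27067$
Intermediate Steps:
$v = -8$ ($v = -5 - 3 = -8$)
$J = -27066$ ($J = 4 - 27070 = -27066$)
$H = 4$ ($H = -2 + 6 = 4$)
$C{\left(d \right)} = 1 + d$
$I{\left(D \right)} = 15 + 2 D$ ($I{\left(D \right)} = 2 \left(D + 4\right) + 1 \cdot 7 = 2 \left(4 + D\right) + 7 = \left(8 + 2 D\right) + 7 = 15 + 2 D$)
$J - I{\left(C{\left(v \right)} \right)} = -27066 - \left(15 + 2 \left(1 - 8\right)\right) = -27066 - \left(15 + 2 \left(-7\right)\right) = -27066 - \left(15 - 14\right) = -27066 - 1 = -27067$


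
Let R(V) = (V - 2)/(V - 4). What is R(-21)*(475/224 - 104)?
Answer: -524883/5600 ≈ -93.729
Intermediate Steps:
R(V) = (-2 + V)/(-4 + V)
R(-21)*(475/224 - 104) = ((-2 - 21)/(-4 - 21))*(475/224 - 104) = (-23/(-25))*(475*(1/224) - 104) = (-1/25*(-23))*(475/224 - 104) = (23/25)*(-22821/224) = -524883/5600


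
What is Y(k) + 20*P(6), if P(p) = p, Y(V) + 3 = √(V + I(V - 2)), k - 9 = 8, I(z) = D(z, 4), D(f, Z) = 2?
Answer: 117 + √19 ≈ 121.36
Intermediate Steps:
I(z) = 2
k = 17 (k = 9 + 8 = 17)
Y(V) = -3 + √(2 + V) (Y(V) = -3 + √(V + 2) = -3 + √(2 + V))
Y(k) + 20*P(6) = (-3 + √(2 + 17)) + 20*6 = (-3 + √19) + 120 = 117 + √19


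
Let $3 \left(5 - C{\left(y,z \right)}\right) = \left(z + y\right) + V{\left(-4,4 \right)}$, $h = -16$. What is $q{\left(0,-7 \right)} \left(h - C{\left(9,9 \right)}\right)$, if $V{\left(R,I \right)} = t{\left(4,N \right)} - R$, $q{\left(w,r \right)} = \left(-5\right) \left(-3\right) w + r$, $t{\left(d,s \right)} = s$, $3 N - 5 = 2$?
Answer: $\frac{812}{9} \approx 90.222$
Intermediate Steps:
$N = \frac{7}{3}$ ($N = \frac{5}{3} + \frac{1}{3} \cdot 2 = \frac{5}{3} + \frac{2}{3} = \frac{7}{3} \approx 2.3333$)
$q{\left(w,r \right)} = r + 15 w$ ($q{\left(w,r \right)} = 15 w + r = r + 15 w$)
$V{\left(R,I \right)} = \frac{7}{3} - R$
$C{\left(y,z \right)} = \frac{26}{9} - \frac{y}{3} - \frac{z}{3}$ ($C{\left(y,z \right)} = 5 - \frac{\left(z + y\right) + \left(\frac{7}{3} - -4\right)}{3} = 5 - \frac{\left(y + z\right) + \left(\frac{7}{3} + 4\right)}{3} = 5 - \frac{\left(y + z\right) + \frac{19}{3}}{3} = 5 - \frac{\frac{19}{3} + y + z}{3} = 5 - \left(\frac{19}{9} + \frac{y}{3} + \frac{z}{3}\right) = \frac{26}{9} - \frac{y}{3} - \frac{z}{3}$)
$q{\left(0,-7 \right)} \left(h - C{\left(9,9 \right)}\right) = \left(-7 + 15 \cdot 0\right) \left(-16 - \left(\frac{26}{9} - 3 - 3\right)\right) = \left(-7 + 0\right) \left(-16 - \left(\frac{26}{9} - 3 - 3\right)\right) = - 7 \left(-16 - - \frac{28}{9}\right) = - 7 \left(-16 + \frac{28}{9}\right) = \left(-7\right) \left(- \frac{116}{9}\right) = \frac{812}{9}$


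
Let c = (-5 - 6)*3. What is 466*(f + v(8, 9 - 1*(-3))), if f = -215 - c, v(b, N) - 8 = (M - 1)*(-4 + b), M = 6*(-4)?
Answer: -127684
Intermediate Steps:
M = -24
v(b, N) = 108 - 25*b (v(b, N) = 8 + (-24 - 1)*(-4 + b) = 8 - 25*(-4 + b) = 8 + (100 - 25*b) = 108 - 25*b)
c = -33 (c = -11*3 = -33)
f = -182 (f = -215 - 1*(-33) = -215 + 33 = -182)
466*(f + v(8, 9 - 1*(-3))) = 466*(-182 + (108 - 25*8)) = 466*(-182 + (108 - 200)) = 466*(-182 - 92) = 466*(-274) = -127684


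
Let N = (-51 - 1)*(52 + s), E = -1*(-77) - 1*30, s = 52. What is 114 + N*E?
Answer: -254062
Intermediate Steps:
E = 47 (E = 77 - 30 = 47)
N = -5408 (N = (-51 - 1)*(52 + 52) = -52*104 = -5408)
114 + N*E = 114 - 5408*47 = 114 - 254176 = -254062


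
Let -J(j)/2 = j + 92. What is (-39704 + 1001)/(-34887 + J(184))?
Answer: 12901/11813 ≈ 1.0921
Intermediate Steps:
J(j) = -184 - 2*j (J(j) = -2*(j + 92) = -2*(92 + j) = -184 - 2*j)
(-39704 + 1001)/(-34887 + J(184)) = (-39704 + 1001)/(-34887 + (-184 - 2*184)) = -38703/(-34887 + (-184 - 368)) = -38703/(-34887 - 552) = -38703/(-35439) = -38703*(-1/35439) = 12901/11813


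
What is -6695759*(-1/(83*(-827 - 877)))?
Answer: -6695759/141432 ≈ -47.343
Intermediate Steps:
-6695759*(-1/(83*(-827 - 877))) = -6695759/((-83*(-1704))) = -6695759/141432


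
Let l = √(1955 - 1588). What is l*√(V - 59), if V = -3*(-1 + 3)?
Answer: I*√23855 ≈ 154.45*I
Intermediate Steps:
V = -6 (V = -3*2 = -6)
l = √367 ≈ 19.157
l*√(V - 59) = √367*√(-6 - 59) = √367*√(-65) = √367*(I*√65) = I*√23855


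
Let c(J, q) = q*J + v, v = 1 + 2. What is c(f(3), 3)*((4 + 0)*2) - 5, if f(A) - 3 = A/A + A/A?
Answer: 139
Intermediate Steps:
v = 3
f(A) = 5 (f(A) = 3 + (A/A + A/A) = 3 + (1 + 1) = 3 + 2 = 5)
c(J, q) = 3 + J*q (c(J, q) = q*J + 3 = J*q + 3 = 3 + J*q)
c(f(3), 3)*((4 + 0)*2) - 5 = (3 + 5*3)*((4 + 0)*2) - 5 = (3 + 15)*(4*2) - 5 = 18*8 - 5 = 144 - 5 = 139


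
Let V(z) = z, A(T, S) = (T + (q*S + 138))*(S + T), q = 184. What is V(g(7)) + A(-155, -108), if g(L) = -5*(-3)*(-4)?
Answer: 5230747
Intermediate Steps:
g(L) = -60 (g(L) = 15*(-4) = -60)
A(T, S) = (S + T)*(138 + T + 184*S) (A(T, S) = (T + (184*S + 138))*(S + T) = (T + (138 + 184*S))*(S + T) = (138 + T + 184*S)*(S + T) = (S + T)*(138 + T + 184*S))
V(g(7)) + A(-155, -108) = -60 + ((-155)² + 138*(-108) + 138*(-155) + 184*(-108)² + 185*(-108)*(-155)) = -60 + (24025 - 14904 - 21390 + 184*11664 + 3096900) = -60 + (24025 - 14904 - 21390 + 2146176 + 3096900) = -60 + 5230807 = 5230747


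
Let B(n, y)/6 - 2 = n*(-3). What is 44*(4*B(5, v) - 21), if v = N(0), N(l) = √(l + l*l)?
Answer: -14652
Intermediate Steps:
N(l) = √(l + l²)
v = 0 (v = √(0*(1 + 0)) = √(0*1) = √0 = 0)
B(n, y) = 12 - 18*n (B(n, y) = 12 + 6*(n*(-3)) = 12 + 6*(-3*n) = 12 - 18*n)
44*(4*B(5, v) - 21) = 44*(4*(12 - 18*5) - 21) = 44*(4*(12 - 90) - 21) = 44*(4*(-78) - 21) = 44*(-312 - 21) = 44*(-333) = -14652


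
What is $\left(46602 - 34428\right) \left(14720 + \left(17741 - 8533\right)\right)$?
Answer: $291299472$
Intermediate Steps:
$\left(46602 - 34428\right) \left(14720 + \left(17741 - 8533\right)\right) = 12174 \left(14720 + \left(17741 - 8533\right)\right) = 12174 \left(14720 + 9208\right) = 12174 \cdot 23928 = 291299472$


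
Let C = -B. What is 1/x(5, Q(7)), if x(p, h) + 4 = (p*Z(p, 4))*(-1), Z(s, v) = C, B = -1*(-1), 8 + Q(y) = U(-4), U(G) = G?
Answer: 1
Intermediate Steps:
Q(y) = -12 (Q(y) = -8 - 4 = -12)
B = 1
C = -1 (C = -1*1 = -1)
Z(s, v) = -1
x(p, h) = -4 + p (x(p, h) = -4 + (p*(-1))*(-1) = -4 - p*(-1) = -4 + p)
1/x(5, Q(7)) = 1/(-4 + 5) = 1/1 = 1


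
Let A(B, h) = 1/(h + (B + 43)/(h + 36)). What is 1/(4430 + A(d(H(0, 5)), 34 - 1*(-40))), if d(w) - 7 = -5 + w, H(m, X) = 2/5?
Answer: 40927/181307160 ≈ 0.00022573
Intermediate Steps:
H(m, X) = 2/5 (H(m, X) = 2*(1/5) = 2/5)
d(w) = 2 + w (d(w) = 7 + (-5 + w) = 2 + w)
A(B, h) = 1/(h + (43 + B)/(36 + h))
1/(4430 + A(d(H(0, 5)), 34 - 1*(-40))) = 1/(4430 + (36 + (34 - 1*(-40)))/(43 + (2 + 2/5) + (34 - 1*(-40))**2 + 36*(34 - 1*(-40)))) = 1/(4430 + (36 + (34 + 40))/(43 + 12/5 + (34 + 40)**2 + 36*(34 + 40))) = 1/(4430 + (36 + 74)/(43 + 12/5 + 74**2 + 36*74)) = 1/(4430 + 110/(43 + 12/5 + 5476 + 2664)) = 1/(4430 + 110/(40927/5)) = 1/(4430 + (5/40927)*110) = 1/(4430 + 550/40927) = 1/(181307160/40927) = 40927/181307160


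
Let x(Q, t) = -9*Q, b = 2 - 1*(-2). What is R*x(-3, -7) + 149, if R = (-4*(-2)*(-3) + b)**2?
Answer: 10949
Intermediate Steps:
b = 4 (b = 2 + 2 = 4)
R = 400 (R = (-4*(-2)*(-3) + 4)**2 = (8*(-3) + 4)**2 = (-24 + 4)**2 = (-20)**2 = 400)
R*x(-3, -7) + 149 = 400*(-9*(-3)) + 149 = 400*27 + 149 = 10800 + 149 = 10949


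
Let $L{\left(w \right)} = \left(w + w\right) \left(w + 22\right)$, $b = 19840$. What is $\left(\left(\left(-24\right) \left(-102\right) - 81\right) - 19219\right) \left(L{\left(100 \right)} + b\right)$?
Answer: $-745532480$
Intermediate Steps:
$L{\left(w \right)} = 2 w \left(22 + w\right)$
$\left(\left(\left(-24\right) \left(-102\right) - 81\right) - 19219\right) \left(L{\left(100 \right)} + b\right) = \left(\left(\left(-24\right) \left(-102\right) - 81\right) - 19219\right) \left(2 \cdot 100 \left(22 + 100\right) + 19840\right) = \left(\left(2448 - 81\right) - 19219\right) \left(2 \cdot 100 \cdot 122 + 19840\right) = \left(2367 - 19219\right) \left(24400 + 19840\right) = \left(-16852\right) 44240 = -745532480$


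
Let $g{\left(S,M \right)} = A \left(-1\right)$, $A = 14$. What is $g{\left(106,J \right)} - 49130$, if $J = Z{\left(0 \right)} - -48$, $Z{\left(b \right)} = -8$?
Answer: $-49144$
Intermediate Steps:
$J = 40$ ($J = -8 - -48 = -8 + 48 = 40$)
$g{\left(S,M \right)} = -14$ ($g{\left(S,M \right)} = 14 \left(-1\right) = -14$)
$g{\left(106,J \right)} - 49130 = -14 - 49130 = -49144$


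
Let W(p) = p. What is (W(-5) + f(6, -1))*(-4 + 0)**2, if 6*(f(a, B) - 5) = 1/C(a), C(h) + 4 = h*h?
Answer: 1/12 ≈ 0.083333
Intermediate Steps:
C(h) = -4 + h**2 (C(h) = -4 + h*h = -4 + h**2)
f(a, B) = 5 + 1/(6*(-4 + a**2))
(W(-5) + f(6, -1))*(-4 + 0)**2 = (-5 + (-119 + 30*6**2)/(6*(-4 + 6**2)))*(-4 + 0)**2 = (-5 + (-119 + 30*36)/(6*(-4 + 36)))*(-4)**2 = (-5 + (1/6)*(-119 + 1080)/32)*16 = (-5 + (1/6)*(1/32)*961)*16 = (-5 + 961/192)*16 = (1/192)*16 = 1/12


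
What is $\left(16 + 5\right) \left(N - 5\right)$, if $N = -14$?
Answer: $-399$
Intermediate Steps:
$\left(16 + 5\right) \left(N - 5\right) = \left(16 + 5\right) \left(-14 - 5\right) = 21 \left(-19\right) = -399$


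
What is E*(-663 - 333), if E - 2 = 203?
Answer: -204180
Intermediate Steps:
E = 205 (E = 2 + 203 = 205)
E*(-663 - 333) = 205*(-663 - 333) = 205*(-996) = -204180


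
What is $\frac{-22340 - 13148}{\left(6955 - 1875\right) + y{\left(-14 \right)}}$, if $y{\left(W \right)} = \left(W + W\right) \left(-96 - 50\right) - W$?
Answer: $- \frac{17744}{4591} \approx -3.865$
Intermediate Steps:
$y{\left(W \right)} = - 293 W$ ($y{\left(W \right)} = 2 W \left(-146\right) - W = - 292 W - W = - 293 W$)
$\frac{-22340 - 13148}{\left(6955 - 1875\right) + y{\left(-14 \right)}} = \frac{-22340 - 13148}{\left(6955 - 1875\right) - -4102} = - \frac{35488}{5080 + 4102} = - \frac{35488}{9182} = \left(-35488\right) \frac{1}{9182} = - \frac{17744}{4591}$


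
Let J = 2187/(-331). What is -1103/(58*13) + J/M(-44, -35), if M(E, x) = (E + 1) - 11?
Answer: -167278/124787 ≈ -1.3405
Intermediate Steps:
J = -2187/331 (J = 2187*(-1/331) = -2187/331 ≈ -6.6073)
M(E, x) = -10 + E (M(E, x) = (1 + E) - 11 = -10 + E)
-1103/(58*13) + J/M(-44, -35) = -1103/(58*13) - 2187/(331*(-10 - 44)) = -1103/754 - 2187/331/(-54) = -1103*1/754 - 2187/331*(-1/54) = -1103/754 + 81/662 = -167278/124787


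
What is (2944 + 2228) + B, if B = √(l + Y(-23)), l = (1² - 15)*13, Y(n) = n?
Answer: 5172 + I*√205 ≈ 5172.0 + 14.318*I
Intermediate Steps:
l = -182 (l = (1 - 15)*13 = -14*13 = -182)
B = I*√205 (B = √(-182 - 23) = √(-205) = I*√205 ≈ 14.318*I)
(2944 + 2228) + B = (2944 + 2228) + I*√205 = 5172 + I*√205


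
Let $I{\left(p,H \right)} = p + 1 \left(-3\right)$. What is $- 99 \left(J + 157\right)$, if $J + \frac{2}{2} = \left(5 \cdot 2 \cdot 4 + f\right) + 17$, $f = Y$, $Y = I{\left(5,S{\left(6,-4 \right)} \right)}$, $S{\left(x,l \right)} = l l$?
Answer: $-21285$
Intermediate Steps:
$S{\left(x,l \right)} = l^{2}$
$I{\left(p,H \right)} = -3 + p$ ($I{\left(p,H \right)} = p - 3 = -3 + p$)
$Y = 2$ ($Y = -3 + 5 = 2$)
$f = 2$
$J = 58$ ($J = -1 + \left(\left(5 \cdot 2 \cdot 4 + 2\right) + 17\right) = -1 + \left(\left(10 \cdot 4 + 2\right) + 17\right) = -1 + \left(\left(40 + 2\right) + 17\right) = -1 + \left(42 + 17\right) = -1 + 59 = 58$)
$- 99 \left(J + 157\right) = - 99 \left(58 + 157\right) = \left(-99\right) 215 = -21285$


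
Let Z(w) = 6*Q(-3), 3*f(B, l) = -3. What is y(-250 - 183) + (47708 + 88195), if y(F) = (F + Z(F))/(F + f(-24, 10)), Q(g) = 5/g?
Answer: 58982345/434 ≈ 1.3590e+5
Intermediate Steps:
f(B, l) = -1 (f(B, l) = (1/3)*(-3) = -1)
Z(w) = -10 (Z(w) = 6*(5/(-3)) = 6*(5*(-1/3)) = 6*(-5/3) = -10)
y(F) = (-10 + F)/(-1 + F) (y(F) = (F - 10)/(F - 1) = (-10 + F)/(-1 + F))
y(-250 - 183) + (47708 + 88195) = (-10 + (-250 - 183))/(-1 + (-250 - 183)) + (47708 + 88195) = (-10 - 433)/(-1 - 433) + 135903 = -443/(-434) + 135903 = -1/434*(-443) + 135903 = 443/434 + 135903 = 58982345/434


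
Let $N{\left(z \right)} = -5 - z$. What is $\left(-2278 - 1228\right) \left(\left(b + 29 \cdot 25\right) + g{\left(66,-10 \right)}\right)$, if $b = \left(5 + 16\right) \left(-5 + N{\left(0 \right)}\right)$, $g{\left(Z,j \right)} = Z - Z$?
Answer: $-1805590$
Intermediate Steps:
$g{\left(Z,j \right)} = 0$
$b = -210$ ($b = \left(5 + 16\right) \left(-5 - 5\right) = 21 \left(-5 + \left(-5 + 0\right)\right) = 21 \left(-5 - 5\right) = 21 \left(-10\right) = -210$)
$\left(-2278 - 1228\right) \left(\left(b + 29 \cdot 25\right) + g{\left(66,-10 \right)}\right) = \left(-2278 - 1228\right) \left(\left(-210 + 29 \cdot 25\right) + 0\right) = - 3506 \left(\left(-210 + 725\right) + 0\right) = - 3506 \left(515 + 0\right) = \left(-3506\right) 515 = -1805590$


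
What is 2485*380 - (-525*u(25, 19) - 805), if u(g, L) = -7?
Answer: 941430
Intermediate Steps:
2485*380 - (-525*u(25, 19) - 805) = 2485*380 - (-525*(-7) - 805) = 944300 - (3675 - 805) = 944300 - 1*2870 = 944300 - 2870 = 941430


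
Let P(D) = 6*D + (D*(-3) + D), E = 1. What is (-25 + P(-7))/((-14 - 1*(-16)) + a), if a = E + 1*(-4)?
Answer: 53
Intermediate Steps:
a = -3 (a = 1 + 1*(-4) = 1 - 4 = -3)
P(D) = 4*D (P(D) = 6*D + (-3*D + D) = 6*D - 2*D = 4*D)
(-25 + P(-7))/((-14 - 1*(-16)) + a) = (-25 + 4*(-7))/((-14 - 1*(-16)) - 3) = (-25 - 28)/((-14 + 16) - 3) = -53/(2 - 3) = -53/(-1) = -1*(-53) = 53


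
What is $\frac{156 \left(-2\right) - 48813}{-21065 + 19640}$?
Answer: $\frac{655}{19} \approx 34.474$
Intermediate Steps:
$\frac{156 \left(-2\right) - 48813}{-21065 + 19640} = \frac{-312 - 48813}{-1425} = \left(-49125\right) \left(- \frac{1}{1425}\right) = \frac{655}{19}$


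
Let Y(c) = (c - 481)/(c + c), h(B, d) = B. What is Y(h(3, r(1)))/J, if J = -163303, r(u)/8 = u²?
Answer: 239/489909 ≈ 0.00048785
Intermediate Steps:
r(u) = 8*u²
Y(c) = (-481 + c)/(2*c) (Y(c) = (-481 + c)/((2*c)) = (-481 + c)*(1/(2*c)) = (-481 + c)/(2*c))
Y(h(3, r(1)))/J = ((½)*(-481 + 3)/3)/(-163303) = ((½)*(⅓)*(-478))*(-1/163303) = -239/3*(-1/163303) = 239/489909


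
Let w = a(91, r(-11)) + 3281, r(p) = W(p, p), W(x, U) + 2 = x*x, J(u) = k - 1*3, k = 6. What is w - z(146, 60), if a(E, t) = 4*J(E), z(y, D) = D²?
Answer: -307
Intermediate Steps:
J(u) = 3 (J(u) = 6 - 1*3 = 6 - 3 = 3)
W(x, U) = -2 + x² (W(x, U) = -2 + x*x = -2 + x²)
r(p) = -2 + p²
a(E, t) = 12 (a(E, t) = 4*3 = 12)
w = 3293 (w = 12 + 3281 = 3293)
w - z(146, 60) = 3293 - 1*60² = 3293 - 1*3600 = 3293 - 3600 = -307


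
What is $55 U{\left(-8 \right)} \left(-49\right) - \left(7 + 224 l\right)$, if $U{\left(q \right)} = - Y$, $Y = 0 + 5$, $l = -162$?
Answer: $49756$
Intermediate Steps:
$Y = 5$
$U{\left(q \right)} = -5$ ($U{\left(q \right)} = \left(-1\right) 5 = -5$)
$55 U{\left(-8 \right)} \left(-49\right) - \left(7 + 224 l\right) = 55 \left(-5\right) \left(-49\right) - -36281 = \left(-275\right) \left(-49\right) + \left(-7 + 36288\right) = 13475 + 36281 = 49756$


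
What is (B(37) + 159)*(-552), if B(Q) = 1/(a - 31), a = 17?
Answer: -614100/7 ≈ -87729.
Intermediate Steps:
B(Q) = -1/14 (B(Q) = 1/(17 - 31) = 1/(-14) = -1/14)
(B(37) + 159)*(-552) = (-1/14 + 159)*(-552) = (2225/14)*(-552) = -614100/7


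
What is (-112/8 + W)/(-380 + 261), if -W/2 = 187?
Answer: 388/119 ≈ 3.2605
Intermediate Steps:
W = -374 (W = -2*187 = -374)
(-112/8 + W)/(-380 + 261) = (-112/8 - 374)/(-380 + 261) = (-112*1/8 - 374)/(-119) = (-14 - 374)*(-1/119) = -388*(-1/119) = 388/119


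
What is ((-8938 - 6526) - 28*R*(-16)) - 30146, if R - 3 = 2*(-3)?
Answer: -46954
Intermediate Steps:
R = -3 (R = 3 + 2*(-3) = 3 - 6 = -3)
((-8938 - 6526) - 28*R*(-16)) - 30146 = ((-8938 - 6526) - 28*(-3)*(-16)) - 30146 = (-15464 + 84*(-16)) - 30146 = (-15464 - 1344) - 30146 = -16808 - 30146 = -46954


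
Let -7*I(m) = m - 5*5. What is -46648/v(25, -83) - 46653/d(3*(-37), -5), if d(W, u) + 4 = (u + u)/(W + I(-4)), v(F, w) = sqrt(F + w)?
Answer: 5816074/487 + 23324*I*sqrt(58)/29 ≈ 11943.0 + 6125.2*I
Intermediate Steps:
I(m) = 25/7 - m/7 (I(m) = -(m - 5*5)/7 = -(m - 25)/7 = -(-25 + m)/7 = 25/7 - m/7)
d(W, u) = -4 + 2*u/(29/7 + W) (d(W, u) = -4 + (u + u)/(W + (25/7 - 1/7*(-4))) = -4 + (2*u)/(W + (25/7 + 4/7)) = -4 + (2*u)/(W + 29/7) = -4 + (2*u)/(29/7 + W) = -4 + 2*u/(29/7 + W))
-46648/v(25, -83) - 46653/d(3*(-37), -5) = -46648/sqrt(25 - 83) - 46653*(29 + 7*(3*(-37)))/(2*(-58 - 42*(-37) + 7*(-5))) = -46648*(-I*sqrt(58)/58) - 46653*(29 + 7*(-111))/(2*(-58 - 14*(-111) - 35)) = -46648*(-I*sqrt(58)/58) - 46653*(29 - 777)/(2*(-58 + 1554 - 35)) = -(-23324)*I*sqrt(58)/29 - 46653/(2*1461/(-748)) = 23324*I*sqrt(58)/29 - 46653/(2*(-1/748)*1461) = 23324*I*sqrt(58)/29 - 46653/(-1461/374) = 23324*I*sqrt(58)/29 - 46653*(-374/1461) = 23324*I*sqrt(58)/29 + 5816074/487 = 5816074/487 + 23324*I*sqrt(58)/29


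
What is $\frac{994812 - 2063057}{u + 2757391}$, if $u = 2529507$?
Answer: $- \frac{1068245}{5286898} \approx -0.20206$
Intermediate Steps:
$\frac{994812 - 2063057}{u + 2757391} = \frac{994812 - 2063057}{2529507 + 2757391} = - \frac{1068245}{5286898}$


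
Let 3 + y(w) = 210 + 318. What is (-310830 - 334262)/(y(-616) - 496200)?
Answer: 645092/495675 ≈ 1.3014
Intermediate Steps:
y(w) = 525 (y(w) = -3 + (210 + 318) = -3 + 528 = 525)
(-310830 - 334262)/(y(-616) - 496200) = (-310830 - 334262)/(525 - 496200) = -645092/(-495675) = -645092*(-1/495675) = 645092/495675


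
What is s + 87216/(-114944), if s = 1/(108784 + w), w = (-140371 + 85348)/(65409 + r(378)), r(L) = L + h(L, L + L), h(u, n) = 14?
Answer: -39018008564027/51423366263824 ≈ -0.75876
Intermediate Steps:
r(L) = 14 + L (r(L) = L + 14 = 14 + L)
w = -55023/65801 (w = (-140371 + 85348)/(65409 + (14 + 378)) = -55023/(65409 + 392) = -55023/65801 ≈ -0.83620)
s = 65801/7158040961 (s = 1/(108784 - 55023/65801) = 1/(7158040961/65801) = 65801/7158040961 ≈ 9.1926e-6)
s + 87216/(-114944) = 65801/7158040961 + 87216/(-114944) = 65801/7158040961 + 87216*(-1/114944) = 65801/7158040961 - 5451/7184 = -39018008564027/51423366263824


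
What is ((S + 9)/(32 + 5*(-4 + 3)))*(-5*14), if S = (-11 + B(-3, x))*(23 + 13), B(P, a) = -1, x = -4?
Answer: 3290/3 ≈ 1096.7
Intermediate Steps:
S = -432 (S = (-11 - 1)*(23 + 13) = -12*36 = -432)
((S + 9)/(32 + 5*(-4 + 3)))*(-5*14) = ((-432 + 9)/(32 + 5*(-4 + 3)))*(-5*14) = -423/(32 + 5*(-1))*(-70) = -423/(32 - 5)*(-70) = -423/27*(-70) = -423*1/27*(-70) = -47/3*(-70) = 3290/3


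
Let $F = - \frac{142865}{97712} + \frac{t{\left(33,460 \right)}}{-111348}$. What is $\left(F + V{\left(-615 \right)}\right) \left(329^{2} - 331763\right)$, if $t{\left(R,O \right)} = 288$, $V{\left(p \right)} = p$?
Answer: $\frac{20822185313977541}{151111608} \approx 1.3779 \cdot 10^{8}$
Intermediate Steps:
$F = - \frac{442663141}{302223216}$ ($F = - \frac{142865}{97712} + \frac{288}{-111348} = \left(-142865\right) \frac{1}{97712} + 288 \left(- \frac{1}{111348}\right) = - \frac{142865}{97712} - \frac{8}{3093} = - \frac{442663141}{302223216} \approx -1.4647$)
$\left(F + V{\left(-615 \right)}\right) \left(329^{2} - 331763\right) = \left(- \frac{442663141}{302223216} - 615\right) \left(329^{2} - 331763\right) = - \frac{186309940981 \left(108241 - 331763\right)}{302223216} = \left(- \frac{186309940981}{302223216}\right) \left(-223522\right) = \frac{20822185313977541}{151111608}$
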